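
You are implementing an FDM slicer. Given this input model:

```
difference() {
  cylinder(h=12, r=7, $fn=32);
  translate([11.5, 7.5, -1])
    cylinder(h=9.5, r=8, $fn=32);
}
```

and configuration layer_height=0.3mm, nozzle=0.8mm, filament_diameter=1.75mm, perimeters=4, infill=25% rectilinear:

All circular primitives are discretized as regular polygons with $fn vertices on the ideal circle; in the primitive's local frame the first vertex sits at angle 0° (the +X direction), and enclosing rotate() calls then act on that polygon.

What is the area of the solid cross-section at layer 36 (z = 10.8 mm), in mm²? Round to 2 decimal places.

152.95 mm²

At z = 10.8 mm: the r=7 cylinder contributes a regular 32-gon of circumradius 7 (area = (32/2)·7.000²·sin(360°/32) = 152.95 mm²); the cylinder at (11.5, 7.5) does not reach this height (z outside [-1, 8.5]); Subtracting the remaining from the first: none of the subtracted shapes is present at this height, so the r=7 cylinder is unchanged — area = 152.95 mm². Overall, the cross-section is a single solid region. Net area = 152.95 mm².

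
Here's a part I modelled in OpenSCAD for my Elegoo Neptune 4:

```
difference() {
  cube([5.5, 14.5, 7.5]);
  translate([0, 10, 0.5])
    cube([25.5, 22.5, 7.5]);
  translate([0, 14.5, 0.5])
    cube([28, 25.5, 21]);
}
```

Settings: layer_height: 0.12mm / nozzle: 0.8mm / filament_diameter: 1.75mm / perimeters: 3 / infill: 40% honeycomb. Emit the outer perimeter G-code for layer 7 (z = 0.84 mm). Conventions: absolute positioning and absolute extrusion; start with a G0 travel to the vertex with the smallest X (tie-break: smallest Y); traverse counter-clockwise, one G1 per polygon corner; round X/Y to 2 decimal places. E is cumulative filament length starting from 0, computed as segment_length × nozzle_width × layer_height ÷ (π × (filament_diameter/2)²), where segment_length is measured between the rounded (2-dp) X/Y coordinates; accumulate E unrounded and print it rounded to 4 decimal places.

G0 X0.00 Y0.00 Z0.84
G1 X5.50 Y0.00 E0.2195
G1 X5.50 Y10.00 E0.6186
G1 X0.00 Y10.00 E0.8382
G1 X0.00 Y0.00 E1.2373

At z = 0.84 mm: the cube is present — its section is the full 5.5×14.5 rectangle; the 25.5×22.5 cube at (0, 10) contributes its full rectangle; the cube at (0, 14.5) (footprint 28×25.5) is included at this height; Taking the first minus the rest: starting from the 5.5×14.5 cube, the 25.5×22.5 cube at (0, 10) partially overlaps it — only the 24.75 mm² overlap (of its 573.75 mm²) is removed, clipping the outline; the 28×25.5 cube at (0, 14.5) misses the remaining region (no effect) — 1 connected region. The outline is a single polygon with 4 vertices. Extrusion per mm of travel: 0.8 × 0.12 / (π × 0.875²) = 0.039912. Accumulating E over each segment gives final E = 1.2373.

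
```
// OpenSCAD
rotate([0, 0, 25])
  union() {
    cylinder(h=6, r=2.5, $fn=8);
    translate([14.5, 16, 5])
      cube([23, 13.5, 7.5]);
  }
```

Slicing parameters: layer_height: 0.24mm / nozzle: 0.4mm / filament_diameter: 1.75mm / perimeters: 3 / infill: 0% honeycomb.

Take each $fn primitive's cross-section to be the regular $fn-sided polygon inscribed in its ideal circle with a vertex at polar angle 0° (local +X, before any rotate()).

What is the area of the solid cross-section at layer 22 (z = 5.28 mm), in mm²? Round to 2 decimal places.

328.18 mm²

At z = 5.28 mm: the cylinder: section is a regular 8-gon, circumradius r=2.5 (area = (8/2)·2.500²·sin(360°/8) = 17.68 mm²); the cube at (14.5, 16) (footprint 23×13.5) is included at this height (area 310.50 mm²); Taking the union: the 2 present regions are separate (no shared area or edge), so areas and boundary lengths simply add and each stays a separate island — area = 328.18 mm²; (rotated 25° about Z; rotation is an isometry so areas/perimeters/island counts are preserved). Overall, the cross-section has 2 separate islands. Net area = 328.18 mm².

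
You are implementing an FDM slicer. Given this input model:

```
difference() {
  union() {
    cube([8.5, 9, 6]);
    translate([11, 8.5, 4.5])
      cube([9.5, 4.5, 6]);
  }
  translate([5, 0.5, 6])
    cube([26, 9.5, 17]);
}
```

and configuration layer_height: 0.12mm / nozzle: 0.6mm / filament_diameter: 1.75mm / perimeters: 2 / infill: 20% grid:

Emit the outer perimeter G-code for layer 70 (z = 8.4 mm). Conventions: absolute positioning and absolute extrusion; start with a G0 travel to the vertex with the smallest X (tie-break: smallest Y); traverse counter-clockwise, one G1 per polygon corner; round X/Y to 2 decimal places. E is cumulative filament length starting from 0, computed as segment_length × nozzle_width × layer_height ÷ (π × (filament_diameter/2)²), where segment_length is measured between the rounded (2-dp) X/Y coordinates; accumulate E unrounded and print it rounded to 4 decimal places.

At z = 8.4 mm: the cube is not intersected at this z (z outside [0, 6]); the cube at (11, 8.5) is present — its section is the full 9.5×4.5 rectangle; Taking the union: only the 9.5×4.5 cube at (11, 8.5) is present, so the union is just that shape — 1 connected region; the cube at (5, 0.5) is present — its section is the full 26×9.5 rectangle; After the difference (first − rest): starting from the result so far, the 26×9.5 cube at (5, 0.5) partially overlaps it — only the 14.25 mm² overlap (of its 247.00 mm²) is removed, clipping the outline — 1 connected region. The outline is a single polygon with 4 vertices. Extrusion per mm of travel: 0.6 × 0.12 / (π × 0.875²) = 0.029934. Accumulating E over each segment gives final E = 0.7484.

G0 X11.00 Y10.00 Z8.40
G1 X20.50 Y10.00 E0.2844
G1 X20.50 Y13.00 E0.3742
G1 X11.00 Y13.00 E0.6586
G1 X11.00 Y10.00 E0.7484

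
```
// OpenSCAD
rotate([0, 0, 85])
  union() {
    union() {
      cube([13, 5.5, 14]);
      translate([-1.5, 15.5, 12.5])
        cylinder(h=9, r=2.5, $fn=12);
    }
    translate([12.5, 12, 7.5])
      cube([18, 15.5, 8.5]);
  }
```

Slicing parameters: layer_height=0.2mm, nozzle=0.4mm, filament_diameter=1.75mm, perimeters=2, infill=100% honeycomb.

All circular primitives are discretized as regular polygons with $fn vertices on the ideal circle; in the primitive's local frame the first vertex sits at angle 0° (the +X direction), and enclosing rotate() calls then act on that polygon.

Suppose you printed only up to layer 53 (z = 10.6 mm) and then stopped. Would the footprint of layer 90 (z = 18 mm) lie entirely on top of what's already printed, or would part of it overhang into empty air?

part overhangs

Compare the two slices. At z = 10.6: the cube (footprint 13×5.5) is included at this height (area 71.50 mm²); the cylinder at (-1.5, 15.5) is absent (z outside [12.5, 21.5]); Taking the union: only the 13×5.5 cube is present, so the union is just that shape — area = 71.50 mm²; the cube at (12.5, 12) (footprint 18×15.5) is included at this height (area 279.00 mm²); Taking the union: the 2 present regions are separate (no shared area or edge), so areas and boundary lengths simply add and each stays a separate island — area = 350.50 mm²; (whole slice rotated 85° about Z — lengths, areas and connectivity unchanged). At z = 18: the cube is absent (z outside [0, 14]); the r=2.5 cylinder at (-1.5, 15.5) contributes a regular 12-gon of circumradius 2.5 (area = (12/2)·2.500²·sin(360°/12) = 18.75 mm²); Combining (union): only the r=2.5 cylinder at (-1.5, 15.5) is present, so the union is just that shape — area = 18.75 mm²; the cube at (12.5, 12) is not intersected at this z (z outside [7.5, 16]); Combining (union): only the result so far is present, so the union is just that shape — area = 18.75 mm²; (whole slice rotated 85° about Z — lengths, areas and connectivity unchanged). Checking containment: at z = 18 the cross-section extends beyond the z = 10.6 cross-section by about 18.75 mm².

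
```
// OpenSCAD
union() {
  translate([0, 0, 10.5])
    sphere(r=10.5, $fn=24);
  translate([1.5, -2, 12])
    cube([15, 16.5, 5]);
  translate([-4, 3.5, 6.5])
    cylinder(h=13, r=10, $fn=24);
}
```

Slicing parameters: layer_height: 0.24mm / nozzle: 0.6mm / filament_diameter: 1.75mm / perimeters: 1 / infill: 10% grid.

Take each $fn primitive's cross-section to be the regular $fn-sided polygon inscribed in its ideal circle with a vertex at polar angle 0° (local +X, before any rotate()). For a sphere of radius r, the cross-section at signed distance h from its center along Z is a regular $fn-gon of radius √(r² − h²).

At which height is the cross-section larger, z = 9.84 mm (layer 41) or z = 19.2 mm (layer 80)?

Layer 41 (z = 9.84): the sphere: section is a regular 24-gon, circumradius = √(r²−h²) = √(10.5²−0.66²) = 10.479 (area = (24/2)·10.479²·sin(360°/24) = 341.06 mm²); the cube at (1.5, -2) is absent (z outside [12, 17]); the cylinder at (-4, 3.5): section is a regular 24-gon, circumradius r=10 (area = (24/2)·10.000²·sin(360°/24) = 310.58 mm²); Taking the union: the regions partially overlap — summed areas 651.65 mm² minus the doubly-counted overlap 218.39 mm² gives 433.26 mm² — area = 433.26 mm². So its area = 433.26 mm². Layer 80 (z = 19.2): the r=10.5 sphere contributes a regular 24-gon of circumradius √(10.5²−8.7²) = 5.879 (area = (24/2)·5.879²·sin(360°/24) = 107.34 mm²); the cube at (1.5, -2) is not intersected at this z (z outside [12, 17]); the r=10 cylinder at (-4, 3.5) gives a regular 24-gon of circumradius 10 (constant along its height) (area = (24/2)·10.000²·sin(360°/24) = 310.58 mm²); Combining (union): the regions partially overlap — summed areas 417.92 mm² minus the doubly-counted overlap 98.99 mm² gives 318.93 mm² — area = 318.93 mm². So its area = 318.93 mm². Layer 41 is larger (433.26 vs 318.93 mm²).

layer 41 (z = 9.84 mm)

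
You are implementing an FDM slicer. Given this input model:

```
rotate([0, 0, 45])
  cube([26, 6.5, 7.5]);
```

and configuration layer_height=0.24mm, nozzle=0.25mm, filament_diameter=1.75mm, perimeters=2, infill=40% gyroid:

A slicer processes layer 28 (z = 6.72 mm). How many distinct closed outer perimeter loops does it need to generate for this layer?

1

At z = 6.72 mm: the cube is present — its section is the full 26×6.5 rectangle; (whole slice rotated 45° about Z — lengths, areas and connectivity unchanged). The result has 1 disconnected region.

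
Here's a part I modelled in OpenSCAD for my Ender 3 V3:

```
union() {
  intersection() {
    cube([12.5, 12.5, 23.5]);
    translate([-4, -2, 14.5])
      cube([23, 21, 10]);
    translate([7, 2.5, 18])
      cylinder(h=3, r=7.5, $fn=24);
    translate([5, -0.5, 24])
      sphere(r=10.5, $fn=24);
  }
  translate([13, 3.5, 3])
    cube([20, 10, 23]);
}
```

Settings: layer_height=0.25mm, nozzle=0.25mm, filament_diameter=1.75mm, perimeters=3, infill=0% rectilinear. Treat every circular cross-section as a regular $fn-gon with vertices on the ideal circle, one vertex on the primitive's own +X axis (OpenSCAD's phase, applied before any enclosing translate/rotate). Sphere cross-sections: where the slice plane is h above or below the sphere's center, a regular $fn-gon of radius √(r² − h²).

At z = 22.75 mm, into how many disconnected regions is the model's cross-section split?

At z = 22.75 mm: the cube (footprint 12.5×12.5) is included at this height; the cube at (-4, -2) is present — its section is the full 23×21 rectangle; the cylinder at (7, 2.5) does not reach this height (z outside [18, 21]); the sphere at (5, -0.5): section is a regular 24-gon, circumradius = √(r²−h²) = √(10.5²−1.25²) = 10.425; Keeping only the common overlap: at least one operand is absent at this height, so nothing remains; the cube at (13, 3.5) is present — its section is the full 20×10 rectangle; Merging all regions: only the 20×10 cube at (13, 3.5) is present, so the union is just that shape — 1 connected region. The result has 1 disconnected region.

1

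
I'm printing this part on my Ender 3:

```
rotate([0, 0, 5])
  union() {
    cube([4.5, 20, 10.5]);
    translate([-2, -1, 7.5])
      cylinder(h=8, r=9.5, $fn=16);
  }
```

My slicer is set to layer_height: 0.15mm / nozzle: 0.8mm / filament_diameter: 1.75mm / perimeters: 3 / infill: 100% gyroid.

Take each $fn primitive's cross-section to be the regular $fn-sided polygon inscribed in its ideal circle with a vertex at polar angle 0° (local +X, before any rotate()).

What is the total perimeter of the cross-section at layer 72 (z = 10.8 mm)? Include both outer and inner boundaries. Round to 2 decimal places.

At z = 10.8 mm: the cube is not intersected at this z (z outside [0, 10.5]); the r=9.5 cylinder at (-2, -1) gives a regular 16-gon of circumradius 9.5 (constant along its height) (perimeter = 2·16·9.500·sin(180°/16) = 59.31 mm); Taking the union: only the r=9.5 cylinder at (-2, -1) is present, so the union is just that shape — boundary = 59.31 mm; (rotated 5° about Z; rotation is an isometry so areas/perimeters/island counts are preserved). Overall, the cross-section is a single solid region. Total boundary length (outer) = 59.31 mm.

59.31 mm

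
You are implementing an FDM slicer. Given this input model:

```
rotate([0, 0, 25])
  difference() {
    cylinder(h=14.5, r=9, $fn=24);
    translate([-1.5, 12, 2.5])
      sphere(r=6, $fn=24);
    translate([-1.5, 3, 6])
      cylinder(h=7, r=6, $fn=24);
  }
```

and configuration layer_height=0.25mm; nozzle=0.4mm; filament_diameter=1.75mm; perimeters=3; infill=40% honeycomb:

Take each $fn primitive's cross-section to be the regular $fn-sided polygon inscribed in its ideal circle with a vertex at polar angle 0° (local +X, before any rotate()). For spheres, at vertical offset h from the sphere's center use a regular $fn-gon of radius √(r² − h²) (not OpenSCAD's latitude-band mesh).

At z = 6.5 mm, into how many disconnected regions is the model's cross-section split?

1

At z = 6.5 mm: the cylinder: section is a regular 24-gon, circumradius r=9; the r=6 sphere at (-1.5, 12) slices to a regular 24-gon of circumradius 4.472 (√(r²−h²) with h=4 from center); the cylinder at (-1.5, 3): section is a regular 24-gon, circumradius r=6; Subtracting the remaining from the first: starting from the r=9 cylinder, the r=6 sphere at (-1.5, 12) partially overlaps it — only the 4.70 mm² overlap (of its 62.12 mm²) is removed, clipping the outline; the r=6 cylinder at (-1.5, 3) partially overlaps it — only the 105.96 mm² overlap (of its 111.81 mm²) is removed, clipping the outline — 1 connected region; (rotated 25° about Z; rotation is an isometry so areas/perimeters/island counts are preserved). The result has 1 disconnected region.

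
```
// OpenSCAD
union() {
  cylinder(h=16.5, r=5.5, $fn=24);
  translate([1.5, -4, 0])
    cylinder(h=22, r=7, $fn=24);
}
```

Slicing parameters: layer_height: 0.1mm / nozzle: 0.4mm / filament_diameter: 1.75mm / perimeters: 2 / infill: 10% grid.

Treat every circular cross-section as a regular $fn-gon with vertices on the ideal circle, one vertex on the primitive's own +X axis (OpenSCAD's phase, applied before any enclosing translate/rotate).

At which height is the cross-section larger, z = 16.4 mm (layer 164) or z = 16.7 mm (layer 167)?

Layer 164 (z = 16.4): the cylinder: section is a regular 24-gon, circumradius r=5.5 (area = (24/2)·5.500²·sin(360°/24) = 93.95 mm²); the cylinder at (1.5, -4): section is a regular 24-gon, circumradius r=7 (area = (24/2)·7.000²·sin(360°/24) = 152.19 mm²); Merging all regions: the regions partially overlap — summed areas 246.14 mm² minus the doubly-counted overlap 67.58 mm² gives 178.56 mm² — area = 178.56 mm². So its area = 178.56 mm². Layer 167 (z = 16.7): the cylinder does not reach this height (z outside [0, 16.5]); the r=7 cylinder at (1.5, -4) gives a regular 24-gon of circumradius 7 (constant along its height) (area = (24/2)·7.000²·sin(360°/24) = 152.19 mm²); Combining (union): only the r=7 cylinder at (1.5, -4) is present, so the union is just that shape — area = 152.19 mm². So its area = 152.19 mm². Layer 164 is larger (178.56 vs 152.19 mm²).

layer 164 (z = 16.4 mm)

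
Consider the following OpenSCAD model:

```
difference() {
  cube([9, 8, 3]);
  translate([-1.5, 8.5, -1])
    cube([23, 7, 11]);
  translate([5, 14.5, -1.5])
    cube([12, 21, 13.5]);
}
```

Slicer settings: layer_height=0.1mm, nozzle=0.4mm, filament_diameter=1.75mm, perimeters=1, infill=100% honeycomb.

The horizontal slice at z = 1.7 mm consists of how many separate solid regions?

1

At z = 1.7 mm: the cube is present — its section is the full 9×8 rectangle; the cube at (-1.5, 8.5) is present — its section is the full 23×7 rectangle; the 12×21 cube at (5, 14.5) contributes its full rectangle; After the difference (first − rest): starting from the 9×8 cube, the 23×7 cube at (-1.5, 8.5) misses the remaining region (no effect); the 12×21 cube at (5, 14.5) misses the remaining region (no effect) — 1 connected region. The result has 1 disconnected region.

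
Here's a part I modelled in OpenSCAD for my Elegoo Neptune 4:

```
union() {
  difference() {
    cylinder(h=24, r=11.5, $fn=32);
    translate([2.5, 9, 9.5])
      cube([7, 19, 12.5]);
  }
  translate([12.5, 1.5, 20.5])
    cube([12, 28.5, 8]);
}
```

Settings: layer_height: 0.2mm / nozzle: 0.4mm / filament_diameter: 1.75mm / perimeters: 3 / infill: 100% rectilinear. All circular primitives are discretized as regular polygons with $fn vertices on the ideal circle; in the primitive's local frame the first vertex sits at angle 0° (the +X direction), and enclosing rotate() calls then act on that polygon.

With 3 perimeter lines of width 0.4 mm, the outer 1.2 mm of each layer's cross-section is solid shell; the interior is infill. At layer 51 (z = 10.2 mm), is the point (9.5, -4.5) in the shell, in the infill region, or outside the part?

At z = 10.2 mm: the cylinder: section is a regular 32-gon, circumradius r=11.5; the 7×19 cube at (2.5, 9) contributes its full rectangle; Taking the first minus the rest: starting from the r=11.5 cylinder, the 7×19 cube at (2.5, 9) partially overlaps it — only the 6.00 mm² overlap (of its 133.00 mm²) is removed, clipping the outline — 1 connected region; the cube at (12.5, 1.5) does not reach this height (z outside [20.5, 28.5]); Merging all regions: only the result so far is present, so the union is just that shape — 1 connected region. Overall, the cross-section is a single solid region. The nearest boundary edge runs (10.62, -4.40)→(9.56, -6.39); distance from the point to it = 0.95 mm. The point is inside the cross-section, 0.95 mm from the nearest boundary — within the 1.2 mm shell band (3 × 0.4).

shell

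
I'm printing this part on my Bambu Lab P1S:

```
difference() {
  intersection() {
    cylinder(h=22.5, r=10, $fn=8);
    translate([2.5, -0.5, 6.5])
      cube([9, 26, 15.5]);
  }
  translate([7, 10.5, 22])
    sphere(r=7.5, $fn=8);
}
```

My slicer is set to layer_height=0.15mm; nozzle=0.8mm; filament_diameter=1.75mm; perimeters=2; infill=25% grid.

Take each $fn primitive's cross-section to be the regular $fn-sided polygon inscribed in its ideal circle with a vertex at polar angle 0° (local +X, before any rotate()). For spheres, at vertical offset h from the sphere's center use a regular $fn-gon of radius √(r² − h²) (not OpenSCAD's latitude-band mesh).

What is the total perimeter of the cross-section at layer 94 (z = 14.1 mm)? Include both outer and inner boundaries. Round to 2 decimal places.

29.90 mm

At z = 14.1 mm: the cylinder: section is a regular 8-gon, circumradius r=10 (perimeter = 2·8·10.000·sin(180°/8) = 61.23 mm); the cube at (2.5, -0.5) (footprint 9×26) is included at this height (perimeter 70.00 mm); Taking the intersection: the 9×26 cube at (2.5, -0.5) partially overlaps the r=10 cylinder; clipping to the common part keeps 50.70 mm² — boundary = 29.90 mm; the sphere at (7, 10.5) does not reach this height (|z−center|=7.900 > r=7.5); After the difference (first − rest): none of the subtracted shapes is present at this height, so the result so far is unchanged — boundary = 29.90 mm. Overall, the cross-section is a single solid region. Total boundary length (outer) = 29.90 mm.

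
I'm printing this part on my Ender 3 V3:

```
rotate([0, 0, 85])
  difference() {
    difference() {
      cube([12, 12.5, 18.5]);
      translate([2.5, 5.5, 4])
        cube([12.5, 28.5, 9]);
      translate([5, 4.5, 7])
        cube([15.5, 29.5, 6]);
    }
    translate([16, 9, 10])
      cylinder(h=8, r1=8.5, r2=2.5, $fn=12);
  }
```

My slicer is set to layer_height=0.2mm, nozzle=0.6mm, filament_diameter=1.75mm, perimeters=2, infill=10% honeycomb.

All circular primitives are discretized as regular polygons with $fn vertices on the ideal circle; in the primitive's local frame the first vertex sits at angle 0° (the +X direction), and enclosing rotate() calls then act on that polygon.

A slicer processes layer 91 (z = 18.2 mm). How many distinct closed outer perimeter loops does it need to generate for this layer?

1

At z = 18.2 mm: the cube is present — its section is the full 12×12.5 rectangle; the cube at (2.5, 5.5) is absent (z outside [4, 13]); the cube at (5, 4.5) is not intersected at this z (z outside [7, 13]); Subtracting the remaining from the first: none of the subtracted shapes is present at this height, so the 12×12.5 cube is unchanged — 1 connected region; the cone at (16, 9) is not intersected at this z (z outside [10, 18]); After the difference (first − rest): none of the subtracted shapes is present at this height, so the result so far is unchanged — 1 connected region; (whole slice rotated 85° about Z — lengths, areas and connectivity unchanged). The result has 1 disconnected region.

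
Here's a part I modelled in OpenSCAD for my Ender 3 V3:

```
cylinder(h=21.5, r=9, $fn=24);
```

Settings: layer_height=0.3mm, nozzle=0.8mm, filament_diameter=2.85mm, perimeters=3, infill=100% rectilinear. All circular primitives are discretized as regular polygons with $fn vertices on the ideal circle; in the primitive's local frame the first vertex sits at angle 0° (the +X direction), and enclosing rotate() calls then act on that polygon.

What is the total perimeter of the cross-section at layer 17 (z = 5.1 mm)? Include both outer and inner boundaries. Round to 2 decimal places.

56.39 mm

At z = 5.1 mm: the cylinder: section is a regular 24-gon, circumradius r=9 (perimeter = 2·24·9.000·sin(180°/24) = 56.39 mm). Overall, the cross-section is a single solid region. Total boundary length (outer) = 56.39 mm.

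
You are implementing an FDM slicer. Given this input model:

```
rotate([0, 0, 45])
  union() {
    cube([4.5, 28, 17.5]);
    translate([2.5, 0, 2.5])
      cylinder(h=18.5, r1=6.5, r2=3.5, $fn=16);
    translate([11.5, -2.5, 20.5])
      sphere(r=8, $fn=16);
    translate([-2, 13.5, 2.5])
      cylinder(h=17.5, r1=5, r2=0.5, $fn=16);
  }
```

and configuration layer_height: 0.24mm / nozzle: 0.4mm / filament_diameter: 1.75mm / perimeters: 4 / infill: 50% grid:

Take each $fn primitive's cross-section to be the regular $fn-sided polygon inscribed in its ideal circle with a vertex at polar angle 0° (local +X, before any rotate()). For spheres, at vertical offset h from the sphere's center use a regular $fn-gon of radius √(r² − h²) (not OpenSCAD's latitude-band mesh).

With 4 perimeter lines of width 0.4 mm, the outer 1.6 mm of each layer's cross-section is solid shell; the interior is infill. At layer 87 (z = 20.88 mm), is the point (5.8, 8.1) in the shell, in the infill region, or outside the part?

infill

At z = 20.88 mm: the cube does not reach this height (z outside [0, 17.5]); the cone at (2.5, 0): at t=0.994 of its height the radius interpolates to r₁+(r₂−r₁)t = 3.519, giving a regular 16-gon of that circumradius; the sphere at (11.5, -2.5): section is a regular 16-gon, circumradius = √(r²−h²) = √(8²−0.38²) = 7.991; the cone at (-2, 13.5) does not reach this height (z outside [2.5, 20]); Merging all regions: the regions partially overlap (shared area 8.01 mm²), so overlapping operands fuse into one piece — 1 connected region; (whole slice rotated 45° about Z — lengths, areas and connectivity unchanged). Overall, the cross-section is a single solid region. Undo the 45° rotation: the query point maps to (9.829, 1.626) in the un-rotated model frame. The nearest boundary edge runs (8.44, 4.88)→(11.50, 5.49); distance from the point to it = 3.46 mm. The point is inside the cross-section and 3.46 mm from the nearest boundary — more than the 1.6 mm shell width (4 × 0.4), so it's in the infill interior.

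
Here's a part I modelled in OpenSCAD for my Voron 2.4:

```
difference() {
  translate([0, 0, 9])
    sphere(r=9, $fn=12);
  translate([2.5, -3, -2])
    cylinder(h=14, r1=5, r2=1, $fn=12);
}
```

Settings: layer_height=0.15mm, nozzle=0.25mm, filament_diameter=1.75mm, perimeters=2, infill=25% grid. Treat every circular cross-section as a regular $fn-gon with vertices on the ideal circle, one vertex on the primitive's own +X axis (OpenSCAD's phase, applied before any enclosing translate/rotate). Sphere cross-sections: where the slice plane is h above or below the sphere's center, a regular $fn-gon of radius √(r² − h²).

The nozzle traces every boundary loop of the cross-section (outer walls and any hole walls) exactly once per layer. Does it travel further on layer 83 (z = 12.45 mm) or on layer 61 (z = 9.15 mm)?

Layer 83 (z = 12.45): the r=9 sphere contributes a regular 12-gon of circumradius √(9²−3.45²) = 8.312 (perimeter = 2·12·8.312·sin(180°/12) = 51.63 mm); the cone at (2.5, -3) is not intersected at this z (z outside [-2, 12]); After the difference (first − rest): none of the subtracted shapes is present at this height, so the r=9 sphere is unchanged — boundary = 51.63 mm. So its perimeter = 51.63 mm. Layer 61 (z = 9.15): the sphere: section is a regular 12-gon, circumradius = √(r²−h²) = √(9²−0.15²) = 8.999 (perimeter = 2·12·8.999·sin(180°/12) = 55.90 mm); the cone at (2.5, -3) contributes a regular 12-gon of circumradius 1.814 (interpolated between r1=5 and r2=1 at t=0.796) (perimeter = 2·12·1.814·sin(180°/12) = 11.27 mm); After the difference (first − rest): starting from the r=9 sphere, the cone at (2.5, -3) lies wholly inside it (removes its full 9.87 mm² and its 11.27 mm outline becomes a hole wall) — boundary (outer + 1 inner loop) = 67.17 mm. So its perimeter = 67.17 mm. Layer 61 is larger (67.17 vs 51.63 mm).

layer 61 (z = 9.15 mm)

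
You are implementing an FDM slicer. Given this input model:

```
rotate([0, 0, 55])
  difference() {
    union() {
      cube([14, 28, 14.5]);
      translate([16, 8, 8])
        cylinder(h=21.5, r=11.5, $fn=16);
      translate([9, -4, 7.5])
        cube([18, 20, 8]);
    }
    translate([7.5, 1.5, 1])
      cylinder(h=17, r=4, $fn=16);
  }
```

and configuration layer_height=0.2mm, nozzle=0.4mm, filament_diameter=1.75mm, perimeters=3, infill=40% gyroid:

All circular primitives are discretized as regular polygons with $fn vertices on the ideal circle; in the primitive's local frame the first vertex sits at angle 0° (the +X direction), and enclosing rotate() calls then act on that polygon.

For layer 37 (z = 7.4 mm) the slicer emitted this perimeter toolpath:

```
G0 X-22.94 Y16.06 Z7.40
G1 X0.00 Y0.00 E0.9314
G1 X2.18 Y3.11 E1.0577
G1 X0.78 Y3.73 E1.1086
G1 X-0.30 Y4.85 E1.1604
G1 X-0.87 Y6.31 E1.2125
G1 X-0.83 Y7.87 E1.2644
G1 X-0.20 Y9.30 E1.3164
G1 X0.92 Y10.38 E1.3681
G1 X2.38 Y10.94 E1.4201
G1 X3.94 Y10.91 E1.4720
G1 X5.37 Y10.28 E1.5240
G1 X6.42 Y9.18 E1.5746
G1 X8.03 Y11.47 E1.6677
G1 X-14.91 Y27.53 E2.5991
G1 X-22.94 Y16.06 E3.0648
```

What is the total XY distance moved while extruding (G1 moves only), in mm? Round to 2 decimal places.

92.15 mm

Sum the Euclidean lengths of each G1 segment: total = 92.15 mm.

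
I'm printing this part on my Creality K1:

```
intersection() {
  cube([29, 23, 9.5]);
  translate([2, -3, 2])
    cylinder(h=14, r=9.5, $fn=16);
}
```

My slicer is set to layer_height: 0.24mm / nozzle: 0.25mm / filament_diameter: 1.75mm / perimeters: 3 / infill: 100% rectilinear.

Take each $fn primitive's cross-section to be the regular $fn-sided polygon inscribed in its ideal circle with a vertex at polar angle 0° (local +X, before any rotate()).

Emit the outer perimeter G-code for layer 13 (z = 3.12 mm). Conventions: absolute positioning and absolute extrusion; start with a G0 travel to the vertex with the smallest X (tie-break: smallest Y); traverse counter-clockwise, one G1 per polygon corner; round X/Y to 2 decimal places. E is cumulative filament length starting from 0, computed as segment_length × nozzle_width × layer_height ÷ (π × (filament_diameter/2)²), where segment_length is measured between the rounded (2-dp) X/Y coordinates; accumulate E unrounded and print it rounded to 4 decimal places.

G0 X0.00 Y0.00 Z3.12
G1 X10.90 Y0.00 E0.2719
G1 X10.78 Y0.64 E0.2881
G1 X8.72 Y3.72 E0.3806
G1 X5.64 Y5.78 E0.4730
G1 X2.00 Y6.50 E0.5656
G1 X0.00 Y6.10 E0.6164
G1 X0.00 Y0.00 E0.7686

At z = 3.12 mm: the cube is present — its section is the full 29×23 rectangle; the r=9.5 cylinder at (2, -3) contributes a regular 16-gon of circumradius 9.5; Keeping only the common overlap: the r=9.5 cylinder at (2, -3) partially overlaps the 29×23 cube; clipping to the common part keeps 54.07 mm² — 1 connected region. The outline is a single polygon with 7 vertices. Extrusion per mm of travel: 0.25 × 0.24 / (π × 0.875²) = 0.024945. Accumulating E over each segment gives final E = 0.7686.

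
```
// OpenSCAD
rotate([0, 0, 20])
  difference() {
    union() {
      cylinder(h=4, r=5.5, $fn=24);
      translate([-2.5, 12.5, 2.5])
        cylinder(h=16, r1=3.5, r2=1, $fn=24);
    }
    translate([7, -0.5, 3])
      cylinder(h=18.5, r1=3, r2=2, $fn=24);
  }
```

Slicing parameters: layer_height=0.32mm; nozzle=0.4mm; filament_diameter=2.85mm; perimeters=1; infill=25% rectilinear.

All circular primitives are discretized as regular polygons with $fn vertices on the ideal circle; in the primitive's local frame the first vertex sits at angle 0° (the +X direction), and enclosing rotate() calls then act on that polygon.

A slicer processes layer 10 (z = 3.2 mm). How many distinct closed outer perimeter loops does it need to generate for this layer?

At z = 3.2 mm: the r=5.5 cylinder contributes a regular 24-gon of circumradius 5.5; the cone at (-2.5, 12.5) contributes a regular 24-gon of circumradius 3.391 (interpolated between r1=3.5 and r2=1 at t=0.044); Merging all regions: the 2 present regions are separate (no shared area or edge), so areas and boundary lengths simply add and each stays a separate island — 2 connected regions; the cone at (7, -0.5) (r1=3→r2=2) has section circumradius 2.989 here — a regular 24-gon; Taking the first minus the rest: starting from that combined region, the cone at (7, -0.5) partially overlaps it — only the 4.28 mm² overlap (of its 27.75 mm²) is removed, clipping the outline — 2 connected regions; (rotated 20° about Z; rotation is an isometry so areas/perimeters/island counts are preserved). The result has 2 disconnected regions.

2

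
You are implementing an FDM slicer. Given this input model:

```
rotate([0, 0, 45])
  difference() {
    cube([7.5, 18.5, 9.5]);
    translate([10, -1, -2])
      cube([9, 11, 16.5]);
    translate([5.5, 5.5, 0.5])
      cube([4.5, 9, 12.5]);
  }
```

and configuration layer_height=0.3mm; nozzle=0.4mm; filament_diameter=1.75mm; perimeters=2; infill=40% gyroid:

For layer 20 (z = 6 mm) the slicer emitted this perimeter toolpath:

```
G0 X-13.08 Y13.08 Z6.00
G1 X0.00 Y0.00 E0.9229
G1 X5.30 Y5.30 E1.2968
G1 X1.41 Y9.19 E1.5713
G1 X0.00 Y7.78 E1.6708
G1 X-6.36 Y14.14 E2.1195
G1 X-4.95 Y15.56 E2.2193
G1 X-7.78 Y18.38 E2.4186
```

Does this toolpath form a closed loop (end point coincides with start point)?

no

Start point (G0): (-13.08, 13.08). End point (last G1): the path does not return to the start — open.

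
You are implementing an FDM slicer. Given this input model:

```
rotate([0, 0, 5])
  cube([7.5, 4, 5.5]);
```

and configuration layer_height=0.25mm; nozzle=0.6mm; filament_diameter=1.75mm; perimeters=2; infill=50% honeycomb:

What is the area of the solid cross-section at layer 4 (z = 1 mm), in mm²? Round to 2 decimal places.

30.00 mm²

At z = 1 mm: the cube is present — its section is the full 7.5×4 rectangle (area 30.00 mm²); (whole slice rotated 5° about Z — lengths, areas and connectivity unchanged). Overall, the cross-section is a single solid region. Net area = 30.00 mm².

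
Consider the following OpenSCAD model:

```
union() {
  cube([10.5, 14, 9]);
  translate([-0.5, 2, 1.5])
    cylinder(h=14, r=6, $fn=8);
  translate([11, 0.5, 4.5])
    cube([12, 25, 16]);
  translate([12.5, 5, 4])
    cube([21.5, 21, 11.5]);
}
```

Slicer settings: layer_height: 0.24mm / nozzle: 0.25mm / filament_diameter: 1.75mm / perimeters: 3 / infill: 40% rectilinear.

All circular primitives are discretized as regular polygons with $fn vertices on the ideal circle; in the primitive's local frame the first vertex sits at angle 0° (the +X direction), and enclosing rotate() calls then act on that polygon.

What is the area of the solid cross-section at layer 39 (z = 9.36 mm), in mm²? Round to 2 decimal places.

At z = 9.36 mm: the cube does not reach this height (z outside [0, 9]); the r=6 cylinder at (-0.5, 2) contributes a regular 8-gon of circumradius 6 (area = (8/2)·6.000²·sin(360°/8) = 101.82 mm²); the 12×25 cube at (11, 0.5) contributes its full rectangle (area 300.00 mm²); the cube at (12.5, 5) (footprint 21.5×21) is included at this height (area 451.50 mm²); Merging all regions: the regions partially overlap — summed areas 853.32 mm² minus the doubly-counted overlap 215.25 mm² gives 638.07 mm² — area = 638.07 mm². Overall, the cross-section has 2 separate islands. Net area = 638.07 mm².

638.07 mm²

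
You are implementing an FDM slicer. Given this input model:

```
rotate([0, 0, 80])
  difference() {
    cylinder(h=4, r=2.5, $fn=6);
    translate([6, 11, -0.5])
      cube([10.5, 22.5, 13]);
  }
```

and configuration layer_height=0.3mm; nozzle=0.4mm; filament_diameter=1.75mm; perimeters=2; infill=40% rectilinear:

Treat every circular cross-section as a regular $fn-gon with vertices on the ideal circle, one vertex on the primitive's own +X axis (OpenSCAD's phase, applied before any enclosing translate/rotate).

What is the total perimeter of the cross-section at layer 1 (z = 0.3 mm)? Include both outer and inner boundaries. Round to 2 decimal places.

At z = 0.3 mm: the cylinder: section is a regular 6-gon, circumradius r=2.5 (perimeter = 2·6·2.500·sin(180°/6) = 15.00 mm); the 10.5×22.5 cube at (6, 11) contributes its full rectangle (perimeter 66.00 mm); After the difference (first − rest): starting from the r=2.5 cylinder, the 10.5×22.5 cube at (6, 11) misses the remaining region (no effect) — boundary = 15.00 mm; (whole slice rotated 80° about Z — lengths, areas and connectivity unchanged). Overall, the cross-section is a single solid region. Total boundary length (outer) = 15.00 mm.

15.00 mm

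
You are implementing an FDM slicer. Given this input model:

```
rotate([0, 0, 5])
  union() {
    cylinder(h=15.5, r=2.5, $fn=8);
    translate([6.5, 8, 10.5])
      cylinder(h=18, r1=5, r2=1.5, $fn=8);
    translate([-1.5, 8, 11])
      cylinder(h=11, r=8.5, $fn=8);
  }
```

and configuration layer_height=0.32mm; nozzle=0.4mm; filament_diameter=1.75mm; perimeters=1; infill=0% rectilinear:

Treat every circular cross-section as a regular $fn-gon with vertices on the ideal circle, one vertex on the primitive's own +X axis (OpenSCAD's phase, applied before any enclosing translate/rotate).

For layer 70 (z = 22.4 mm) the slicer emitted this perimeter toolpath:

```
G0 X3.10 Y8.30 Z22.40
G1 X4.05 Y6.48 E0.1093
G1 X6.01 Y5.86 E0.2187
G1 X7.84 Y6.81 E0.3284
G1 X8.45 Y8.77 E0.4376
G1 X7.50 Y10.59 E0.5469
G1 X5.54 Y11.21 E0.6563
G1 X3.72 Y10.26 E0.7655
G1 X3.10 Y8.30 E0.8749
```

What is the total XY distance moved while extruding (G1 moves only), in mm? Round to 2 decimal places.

Sum the Euclidean lengths of each G1 segment: total = 16.44 mm.

16.44 mm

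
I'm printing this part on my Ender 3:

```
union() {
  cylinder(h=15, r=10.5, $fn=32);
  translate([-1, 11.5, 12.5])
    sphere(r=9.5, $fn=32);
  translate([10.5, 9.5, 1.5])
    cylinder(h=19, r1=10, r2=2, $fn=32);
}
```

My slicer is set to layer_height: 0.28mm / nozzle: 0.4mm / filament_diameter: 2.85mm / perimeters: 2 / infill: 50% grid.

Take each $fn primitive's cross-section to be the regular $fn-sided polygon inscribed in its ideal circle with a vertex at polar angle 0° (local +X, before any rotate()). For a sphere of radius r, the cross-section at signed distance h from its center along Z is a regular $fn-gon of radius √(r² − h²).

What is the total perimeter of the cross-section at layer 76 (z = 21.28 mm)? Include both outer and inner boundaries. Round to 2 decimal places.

22.76 mm

At z = 21.28 mm: the cylinder does not reach this height (z outside [0, 15]); the r=9.5 sphere at (-1, 11.5) contributes a regular 32-gon of circumradius √(9.5²−8.78²) = 3.628 (perimeter = 2·32·3.628·sin(180°/32) = 22.76 mm); the cone at (10.5, 9.5) is absent (z outside [1.5, 20.5]); Merging all regions: only the r=9.5 sphere at (-1, 11.5) is present, so the union is just that shape — boundary = 22.76 mm. Overall, the cross-section is a single solid region. Total boundary length (outer) = 22.76 mm.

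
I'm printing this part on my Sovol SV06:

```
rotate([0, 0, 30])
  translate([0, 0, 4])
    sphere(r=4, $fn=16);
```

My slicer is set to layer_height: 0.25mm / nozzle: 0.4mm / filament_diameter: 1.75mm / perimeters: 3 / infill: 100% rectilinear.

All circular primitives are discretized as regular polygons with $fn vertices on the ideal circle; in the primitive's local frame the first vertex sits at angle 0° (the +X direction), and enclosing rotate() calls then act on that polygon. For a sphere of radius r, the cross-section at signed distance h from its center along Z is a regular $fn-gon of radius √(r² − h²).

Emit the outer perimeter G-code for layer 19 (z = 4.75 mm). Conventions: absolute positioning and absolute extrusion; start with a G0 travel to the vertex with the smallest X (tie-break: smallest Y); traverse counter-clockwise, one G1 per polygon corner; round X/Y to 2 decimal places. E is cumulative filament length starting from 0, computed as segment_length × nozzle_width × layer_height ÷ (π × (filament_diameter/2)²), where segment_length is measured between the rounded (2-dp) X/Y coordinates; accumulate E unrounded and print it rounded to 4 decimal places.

At z = 4.75 mm: the sphere: section is a regular 16-gon, circumradius = √(r²−h²) = √(4²−0.75²) = 3.929; (whole slice rotated 30° about Z — lengths, areas and connectivity unchanged). The outline is a single polygon with 16 vertices. Extrusion per mm of travel: 0.4 × 0.25 / (π × 0.875²) = 0.041575. Accumulating E over each segment gives final E = 1.0202.

G0 X-3.90 Y-0.51 Z4.75
G1 X-3.40 Y-1.96 E0.0638
G1 X-2.39 Y-3.12 E0.1277
G1 X-1.02 Y-3.80 E0.1913
G1 X0.51 Y-3.90 E0.2550
G1 X1.96 Y-3.40 E0.3188
G1 X3.12 Y-2.39 E0.3828
G1 X3.80 Y-1.02 E0.4463
G1 X3.90 Y0.51 E0.5101
G1 X3.40 Y1.96 E0.5739
G1 X2.39 Y3.12 E0.6378
G1 X1.02 Y3.80 E0.7014
G1 X-0.51 Y3.90 E0.7651
G1 X-1.96 Y3.40 E0.8289
G1 X-3.12 Y2.39 E0.8929
G1 X-3.80 Y1.02 E0.9564
G1 X-3.90 Y-0.51 E1.0202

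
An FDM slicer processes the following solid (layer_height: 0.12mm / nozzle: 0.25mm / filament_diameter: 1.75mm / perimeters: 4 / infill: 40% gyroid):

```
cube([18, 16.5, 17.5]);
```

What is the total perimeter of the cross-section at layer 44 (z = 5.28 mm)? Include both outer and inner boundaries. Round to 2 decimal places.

At z = 5.28 mm: the 18×16.5 cube contributes its full rectangle (perimeter 69.00 mm). Overall, the cross-section is a single solid region. Total boundary length (outer) = 69.00 mm.

69.00 mm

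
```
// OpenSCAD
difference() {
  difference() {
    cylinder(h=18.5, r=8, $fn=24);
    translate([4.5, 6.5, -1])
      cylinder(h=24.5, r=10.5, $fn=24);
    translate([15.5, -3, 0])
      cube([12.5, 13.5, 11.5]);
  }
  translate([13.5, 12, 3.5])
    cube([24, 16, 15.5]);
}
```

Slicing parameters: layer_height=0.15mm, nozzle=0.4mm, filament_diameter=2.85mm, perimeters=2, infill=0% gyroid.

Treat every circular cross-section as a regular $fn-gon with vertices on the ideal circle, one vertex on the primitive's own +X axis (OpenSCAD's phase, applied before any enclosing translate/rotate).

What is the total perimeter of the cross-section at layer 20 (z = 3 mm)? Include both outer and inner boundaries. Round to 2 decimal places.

At z = 3 mm: the r=8 cylinder gives a regular 24-gon of circumradius 8 (constant along its height) (perimeter = 2·24·8.000·sin(180°/24) = 50.12 mm); the r=10.5 cylinder at (4.5, 6.5) gives a regular 24-gon of circumradius 10.5 (constant along its height) (perimeter = 2·24·10.500·sin(180°/24) = 65.79 mm); the 12.5×13.5 cube at (15.5, -3) contributes its full rectangle (perimeter 52.00 mm); Subtracting the remaining from the first: starting from the r=8 cylinder, the r=10.5 cylinder at (4.5, 6.5) partially overlaps it — only the 121.86 mm² overlap (of its 342.42 mm²) is removed, clipping the outline; the 12.5×13.5 cube at (15.5, -3) misses the remaining region (no effect) — boundary = 45.12 mm; the cube at (13.5, 12) is not intersected at this z (z outside [3.5, 19]); Subtracting the remaining from the first: none of the subtracted shapes is present at this height, so that combined region is unchanged — boundary = 45.12 mm. Overall, the cross-section is a single solid region. Total boundary length (outer) = 45.12 mm.

45.12 mm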